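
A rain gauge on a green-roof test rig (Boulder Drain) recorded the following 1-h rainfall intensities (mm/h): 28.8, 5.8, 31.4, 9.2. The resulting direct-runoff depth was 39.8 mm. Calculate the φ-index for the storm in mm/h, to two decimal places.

φ ≈ 10.20 mm/h

Only the 2 blocks with intensity above φ contribute runoff: 28.8, 31.4 mm/h.
Σ(I−φ)·Δt = d  ⇒  (28.8+31.4 − 2φ)·1 = 39.8
φ = (60.20 − 39.8/1) / 2 = 10.20 mm/h.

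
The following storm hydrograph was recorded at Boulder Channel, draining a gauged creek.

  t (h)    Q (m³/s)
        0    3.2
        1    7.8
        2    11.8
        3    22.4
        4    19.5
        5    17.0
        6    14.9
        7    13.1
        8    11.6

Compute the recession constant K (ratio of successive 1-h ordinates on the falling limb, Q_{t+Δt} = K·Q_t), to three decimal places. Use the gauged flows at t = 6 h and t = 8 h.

K ≈ 0.882

Using the recession-limb readings at t = 6 h and t = 8 h: Q falls from 14.9 to 11.6 m³/s over 2 intervals.
K = (Q₂/Q₁)^(1/2) = (11.6/14.9)^(1/2) = 0.882.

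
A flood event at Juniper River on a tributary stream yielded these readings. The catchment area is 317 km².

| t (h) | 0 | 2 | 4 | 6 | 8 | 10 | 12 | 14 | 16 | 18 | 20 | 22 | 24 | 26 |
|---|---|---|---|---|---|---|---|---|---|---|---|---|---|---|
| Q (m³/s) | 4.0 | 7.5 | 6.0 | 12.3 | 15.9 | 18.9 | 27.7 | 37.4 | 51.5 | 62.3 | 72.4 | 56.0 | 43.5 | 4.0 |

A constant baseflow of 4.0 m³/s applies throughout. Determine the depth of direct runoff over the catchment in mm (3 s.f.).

Direct runoff: 0.0, 3.5, 2.0, 8.3, 11.9, 14.9, 23.7, 33.4, 47.5, 58.3, 68.4, 52.0, 39.5, 0.0 m³/s; ΣQ_DR = 363.4 m³/s.
V = ΣQ_DR · Δt = 363.4 × 7200 s = 2.616 × 10^6 m³.
Over A = 317 km², depth = V / A = 8.25 mm.

d ≈ 8.25 mm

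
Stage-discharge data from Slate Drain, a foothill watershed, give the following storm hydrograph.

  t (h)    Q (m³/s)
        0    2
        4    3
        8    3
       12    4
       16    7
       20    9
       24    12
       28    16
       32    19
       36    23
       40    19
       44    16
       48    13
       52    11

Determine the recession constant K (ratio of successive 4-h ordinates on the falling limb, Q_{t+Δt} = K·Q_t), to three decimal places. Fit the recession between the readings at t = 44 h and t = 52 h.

Using the recession-limb readings at t = 44 h and t = 52 h: Q falls from 16 to 11 m³/s over 2 intervals.
K = (Q₂/Q₁)^(1/2) = (11/16)^(1/2) = 0.829.

K ≈ 0.829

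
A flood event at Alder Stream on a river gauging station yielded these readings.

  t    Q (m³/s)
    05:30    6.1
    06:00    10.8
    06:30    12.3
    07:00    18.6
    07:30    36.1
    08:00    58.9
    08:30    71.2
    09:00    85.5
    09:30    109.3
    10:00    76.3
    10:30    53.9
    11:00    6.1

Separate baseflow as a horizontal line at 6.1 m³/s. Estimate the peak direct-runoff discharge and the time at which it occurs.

Q_p = 103.2 m³/s at t = 09:30

Subtracting baseflow gives direct-runoff ordinates: 0.0, 4.7, 6.2, 12.5, 30.0, 52.8, 65.1, 79.4, 103.2, 70.2, 47.8, 0.0 m³/s.
The maximum is 103.2 m³/s, occurring at the reading for t = 09:30.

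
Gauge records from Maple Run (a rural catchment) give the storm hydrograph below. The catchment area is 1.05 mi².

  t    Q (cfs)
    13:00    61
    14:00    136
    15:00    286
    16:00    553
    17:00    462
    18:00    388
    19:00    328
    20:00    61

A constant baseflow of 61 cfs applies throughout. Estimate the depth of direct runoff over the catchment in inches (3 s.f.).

d ≈ 2.64 in

Direct runoff: 0.0, 75.0, 225.0, 492.0, 401.0, 327.0, 267.0, 0.0 cfs; ΣQ_DR = 1787 cfs.
V = ΣQ_DR · Δt = 1787 × 3600 s = 6.433 × 10^6 ft³.
Over A = 1.05 mi², depth = V / A = 2.64 in.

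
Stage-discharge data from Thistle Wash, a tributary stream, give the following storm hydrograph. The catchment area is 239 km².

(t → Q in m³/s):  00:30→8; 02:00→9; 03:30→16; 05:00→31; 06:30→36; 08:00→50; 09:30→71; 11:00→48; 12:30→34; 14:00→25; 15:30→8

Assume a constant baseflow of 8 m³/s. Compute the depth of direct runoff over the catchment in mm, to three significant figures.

Direct runoff: 0.0, 1.0, 8.0, 23.0, 28.0, 42.0, 63.0, 40.0, 26.0, 17.0, 0.0 m³/s; ΣQ_DR = 248.0 m³/s.
V = ΣQ_DR · Δt = 248.0 × 5400 s = 1.339 × 10^6 m³.
Over A = 239 km², depth = V / A = 5.60 mm.

d ≈ 5.60 mm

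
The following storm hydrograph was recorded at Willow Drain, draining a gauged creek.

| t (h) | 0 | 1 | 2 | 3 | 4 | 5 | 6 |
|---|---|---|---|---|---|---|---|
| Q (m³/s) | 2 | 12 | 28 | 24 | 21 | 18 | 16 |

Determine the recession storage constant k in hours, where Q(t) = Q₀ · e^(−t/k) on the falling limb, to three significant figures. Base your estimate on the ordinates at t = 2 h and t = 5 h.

k ≈ 6.79 h

On the falling limb, Q drops from 28 to 18 m³/s between t = 2 h and t = 5 h (Δt = 3 h).
k = −Δt / ln(Q₂/Q₁) = −3 / ln(18/28) = 6.79 h.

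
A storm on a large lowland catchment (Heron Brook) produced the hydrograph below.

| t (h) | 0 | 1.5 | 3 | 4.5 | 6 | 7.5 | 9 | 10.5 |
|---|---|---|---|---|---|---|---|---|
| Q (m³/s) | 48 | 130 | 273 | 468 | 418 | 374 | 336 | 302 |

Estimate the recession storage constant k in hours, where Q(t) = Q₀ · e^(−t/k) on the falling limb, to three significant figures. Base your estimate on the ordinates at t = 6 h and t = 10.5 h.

On the falling limb, Q drops from 418 to 302 m³/s between t = 6 h and t = 10.5 h (Δt = 4.5 h).
k = −Δt / ln(Q₂/Q₁) = −4.5 / ln(302/418) = 13.8 h.

k ≈ 13.8 h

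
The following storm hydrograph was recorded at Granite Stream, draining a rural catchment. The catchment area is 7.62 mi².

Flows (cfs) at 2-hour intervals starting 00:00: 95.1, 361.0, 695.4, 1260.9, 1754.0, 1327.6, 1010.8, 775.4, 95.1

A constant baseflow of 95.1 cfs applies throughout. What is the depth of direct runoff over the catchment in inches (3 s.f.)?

Direct runoff: 0.0, 265.9, 600.3, 1165.8, 1658.9, 1232.5, 915.7, 680.3, 0.0 cfs; ΣQ_DR = 6519 cfs.
V = ΣQ_DR · Δt = 6519 × 7200 s = 4.694 × 10^7 ft³.
Over A = 7.62 mi², depth = V / A = 2.65 in.

d ≈ 2.65 in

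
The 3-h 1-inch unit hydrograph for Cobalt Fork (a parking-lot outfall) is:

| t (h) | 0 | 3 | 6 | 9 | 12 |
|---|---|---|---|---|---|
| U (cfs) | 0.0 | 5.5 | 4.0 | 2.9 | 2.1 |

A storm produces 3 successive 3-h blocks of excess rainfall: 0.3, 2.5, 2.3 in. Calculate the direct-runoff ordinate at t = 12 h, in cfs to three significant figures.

By discrete convolution, Q_j = Σ (P_i / 1 in) · U_{j−i}.
At t = 12 h (j=4): Q = (0.3/1)·2.1 + (2.5/1)·2.9 + (2.3/1)·4.0 = 17.1 cfs.

Q ≈ 17.1 cfs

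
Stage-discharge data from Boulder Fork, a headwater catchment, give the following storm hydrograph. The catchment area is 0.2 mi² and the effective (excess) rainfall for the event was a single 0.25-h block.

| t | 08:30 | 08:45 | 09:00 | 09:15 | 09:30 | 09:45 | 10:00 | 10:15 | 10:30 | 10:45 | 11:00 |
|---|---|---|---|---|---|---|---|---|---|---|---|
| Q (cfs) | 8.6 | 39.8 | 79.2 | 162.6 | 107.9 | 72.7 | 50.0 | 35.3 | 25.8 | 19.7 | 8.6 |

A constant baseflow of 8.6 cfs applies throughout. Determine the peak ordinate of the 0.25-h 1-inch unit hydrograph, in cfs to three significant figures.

Direct runoff: 0.0, 31.2, 70.6, 154.0, 99.3, 64.1, 41.4, 26.7, 17.2, 11.1, 0.0 cfs; ΣQ_DR = 515.6 cfs, peak = 154.0 cfs.
Runoff depth d = ΣQ_DR·Δt / A = 515.6 × 900 / (0.2 mi²) = 0.9987 in.
The 1-inch UH is the DRH scaled by (1 in)/d, so U_p = 154.0 × 1/0.9987 = 154 cfs.

U_p ≈ 154 cfs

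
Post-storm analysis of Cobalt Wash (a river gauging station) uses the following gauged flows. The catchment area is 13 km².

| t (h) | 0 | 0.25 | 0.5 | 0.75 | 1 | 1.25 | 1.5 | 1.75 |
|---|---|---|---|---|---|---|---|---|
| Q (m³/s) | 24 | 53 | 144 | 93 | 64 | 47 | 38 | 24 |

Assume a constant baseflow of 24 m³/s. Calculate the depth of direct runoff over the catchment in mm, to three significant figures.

Direct runoff: 0.0, 29.0, 120.0, 69.0, 40.0, 23.0, 14.0, 0.0 m³/s; ΣQ_DR = 295.0 m³/s.
V = ΣQ_DR · Δt = 295.0 × 900 s = 2.655 × 10^5 m³.
Over A = 13 km², depth = V / A = 20.4 mm.

d ≈ 20.4 mm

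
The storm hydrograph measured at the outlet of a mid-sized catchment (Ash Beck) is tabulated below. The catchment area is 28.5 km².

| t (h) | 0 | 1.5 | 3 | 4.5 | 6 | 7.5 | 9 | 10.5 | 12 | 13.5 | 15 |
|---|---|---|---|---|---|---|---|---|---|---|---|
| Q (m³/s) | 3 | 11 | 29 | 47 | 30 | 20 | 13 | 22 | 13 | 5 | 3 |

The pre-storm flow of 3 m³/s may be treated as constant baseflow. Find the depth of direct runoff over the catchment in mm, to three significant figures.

Direct runoff: 0.0, 8.0, 26.0, 44.0, 27.0, 17.0, 10.0, 19.0, 10.0, 2.0, 0.0 m³/s; ΣQ_DR = 163.0 m³/s.
V = ΣQ_DR · Δt = 163.0 × 5400 s = 8.802 × 10^5 m³.
Over A = 28.5 km², depth = V / A = 30.9 mm.

d ≈ 30.9 mm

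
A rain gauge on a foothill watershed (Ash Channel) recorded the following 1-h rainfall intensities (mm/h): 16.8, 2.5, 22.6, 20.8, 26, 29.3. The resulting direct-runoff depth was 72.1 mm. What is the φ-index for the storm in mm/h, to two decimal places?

φ ≈ 8.68 mm/h

Only the 5 blocks with intensity above φ contribute runoff: 16.8, 22.6, 20.8, 26, 29.3 mm/h.
Σ(I−φ)·Δt = d  ⇒  (16.8+22.6+20.8+26+29.3 − 5φ)·1 = 72.1
φ = (115.5 − 72.1/1) / 5 = 8.68 mm/h.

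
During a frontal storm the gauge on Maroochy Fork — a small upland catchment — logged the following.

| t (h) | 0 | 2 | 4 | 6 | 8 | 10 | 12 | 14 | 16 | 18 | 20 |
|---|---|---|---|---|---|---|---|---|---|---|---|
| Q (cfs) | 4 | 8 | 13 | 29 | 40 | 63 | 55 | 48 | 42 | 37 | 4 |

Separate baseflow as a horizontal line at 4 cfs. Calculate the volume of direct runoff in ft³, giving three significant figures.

V ≈ 2.15 × 10^6 ft³

Direct-runoff ordinates (Q − Q_b): 0.0, 4.0, 9.0, 25.0, 36.0, 59.0, 51.0, 44.0, 38.0, 33.0, 0.0 cfs.
ΣQ_DR = 299.0 cfs.
With Δt = 2 h = 7200 s, V = ΣQ_DR · Δt = 299.0 × 7200 = 2.15 × 10^6 ft³.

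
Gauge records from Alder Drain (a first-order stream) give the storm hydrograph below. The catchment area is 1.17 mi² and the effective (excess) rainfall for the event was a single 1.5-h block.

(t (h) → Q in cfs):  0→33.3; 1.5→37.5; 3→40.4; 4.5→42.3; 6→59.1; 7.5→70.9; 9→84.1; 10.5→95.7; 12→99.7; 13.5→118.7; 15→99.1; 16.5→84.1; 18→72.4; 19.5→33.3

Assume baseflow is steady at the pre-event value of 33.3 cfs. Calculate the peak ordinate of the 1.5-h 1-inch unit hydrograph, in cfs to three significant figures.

U_p ≈ 85.2 cfs

Direct runoff: 0.0, 4.2, 7.1, 9.0, 25.8, 37.6, 50.8, 62.4, 66.4, 85.4, 65.8, 50.8, 39.1, 0.0 cfs; ΣQ_DR = 504.4 cfs, peak = 85.4 cfs.
Runoff depth d = ΣQ_DR·Δt / A = 504.4 × 5400 / (1.17 mi²) = 1.002 in.
The 1-inch UH is the DRH scaled by (1 in)/d, so U_p = 85.4 × 1/1.002 = 85.2 cfs.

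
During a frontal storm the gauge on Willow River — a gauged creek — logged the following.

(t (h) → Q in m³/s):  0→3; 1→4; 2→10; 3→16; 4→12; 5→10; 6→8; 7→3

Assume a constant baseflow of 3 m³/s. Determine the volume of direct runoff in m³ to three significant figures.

V ≈ 1.51 × 10^5 m³

Direct-runoff ordinates (Q − Q_b): 0.0, 1.0, 7.0, 13.0, 9.0, 7.0, 5.0, 0.0 m³/s.
ΣQ_DR = 42.00 m³/s.
With Δt = 1 h = 3600 s, V = ΣQ_DR · Δt = 42.00 × 3600 = 1.51 × 10^5 m³.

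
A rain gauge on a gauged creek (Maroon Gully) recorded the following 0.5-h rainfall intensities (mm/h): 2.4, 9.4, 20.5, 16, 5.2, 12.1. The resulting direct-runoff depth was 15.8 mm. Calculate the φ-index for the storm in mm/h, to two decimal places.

φ ≈ 6.60 mm/h

Only the 4 blocks with intensity above φ contribute runoff: 9.4, 20.5, 16, 12.1 mm/h.
Σ(I−φ)·Δt = d  ⇒  (9.4+20.5+16+12.1 − 4φ)·0.5 = 15.8
φ = (58.00 − 15.8/0.5) / 4 = 6.60 mm/h.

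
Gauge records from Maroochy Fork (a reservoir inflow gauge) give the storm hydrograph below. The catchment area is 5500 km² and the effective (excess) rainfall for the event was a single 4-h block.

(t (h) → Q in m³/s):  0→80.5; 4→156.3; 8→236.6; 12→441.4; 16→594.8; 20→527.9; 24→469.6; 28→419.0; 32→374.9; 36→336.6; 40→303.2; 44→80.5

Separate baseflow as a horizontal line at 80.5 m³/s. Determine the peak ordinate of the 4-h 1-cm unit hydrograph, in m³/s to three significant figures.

U_p ≈ 643 m³/s

Direct runoff: 0.0, 75.8, 156.1, 360.9, 514.3, 447.4, 389.1, 338.5, 294.4, 256.1, 222.7, 0.0 m³/s; ΣQ_DR = 3055 m³/s, peak = 514.3 m³/s.
Runoff depth d = ΣQ_DR·Δt / A = 3055 × 14400 / (5500 km²) = 7.999 mm.
The 1-cm UH is the DRH scaled by (10 mm)/d, so U_p = 514.3 × 10/7.999 = 643 m³/s.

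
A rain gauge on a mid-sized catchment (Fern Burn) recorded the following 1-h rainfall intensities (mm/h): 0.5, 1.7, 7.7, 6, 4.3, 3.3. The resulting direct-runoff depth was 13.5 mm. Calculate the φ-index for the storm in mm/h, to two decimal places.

φ ≈ 1.95 mm/h

Only the 4 blocks with intensity above φ contribute runoff: 7.7, 6, 4.3, 3.3 mm/h.
Σ(I−φ)·Δt = d  ⇒  (7.7+6+4.3+3.3 − 4φ)·1 = 13.5
φ = (21.30 − 13.5/1) / 4 = 1.95 mm/h.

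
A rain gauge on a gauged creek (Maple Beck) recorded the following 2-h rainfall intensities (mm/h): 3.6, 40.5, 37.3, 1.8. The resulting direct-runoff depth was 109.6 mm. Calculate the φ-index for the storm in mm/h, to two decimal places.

Only the 2 blocks with intensity above φ contribute runoff: 40.5, 37.3 mm/h.
Σ(I−φ)·Δt = d  ⇒  (40.5+37.3 − 2φ)·2 = 109.6
φ = (77.80 − 109.6/2) / 2 = 11.50 mm/h.

φ ≈ 11.50 mm/h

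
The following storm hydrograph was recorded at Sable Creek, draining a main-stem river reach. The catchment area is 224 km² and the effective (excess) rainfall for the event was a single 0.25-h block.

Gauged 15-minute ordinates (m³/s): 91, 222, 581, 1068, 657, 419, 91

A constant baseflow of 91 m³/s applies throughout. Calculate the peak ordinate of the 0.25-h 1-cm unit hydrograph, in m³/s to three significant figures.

U_p ≈ 976 m³/s

Direct runoff: 0.0, 131.0, 490.0, 977.0, 566.0, 328.0, 0.0 m³/s; ΣQ_DR = 2492 m³/s, peak = 977.0 m³/s.
Runoff depth d = ΣQ_DR·Δt / A = 2492 × 900 / (224 km²) = 10.01 mm.
The 1-cm UH is the DRH scaled by (10 mm)/d, so U_p = 977.0 × 10/10.01 = 976 m³/s.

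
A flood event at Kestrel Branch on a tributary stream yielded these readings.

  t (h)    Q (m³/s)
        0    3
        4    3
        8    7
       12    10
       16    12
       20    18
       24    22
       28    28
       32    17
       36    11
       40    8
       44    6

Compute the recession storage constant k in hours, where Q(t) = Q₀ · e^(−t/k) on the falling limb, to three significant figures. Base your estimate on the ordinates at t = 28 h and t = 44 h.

On the falling limb, Q drops from 28 to 6 m³/s between t = 28 h and t = 44 h (Δt = 16 h).
k = −Δt / ln(Q₂/Q₁) = −16 / ln(6/28) = 10.4 h.

k ≈ 10.4 h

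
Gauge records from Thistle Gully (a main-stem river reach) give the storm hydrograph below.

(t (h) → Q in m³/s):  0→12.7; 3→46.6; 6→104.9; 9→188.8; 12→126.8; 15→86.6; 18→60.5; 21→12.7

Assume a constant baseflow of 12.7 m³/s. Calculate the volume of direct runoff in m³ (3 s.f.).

V ≈ 5.81 × 10^6 m³

Direct-runoff ordinates (Q − Q_b): 0.0, 33.9, 92.2, 176.1, 114.1, 73.9, 47.8, 0.0 m³/s.
ΣQ_DR = 538.0 m³/s.
With Δt = 3 h = 10800 s, V = ΣQ_DR · Δt = 538.0 × 10800 = 5.81 × 10^6 m³.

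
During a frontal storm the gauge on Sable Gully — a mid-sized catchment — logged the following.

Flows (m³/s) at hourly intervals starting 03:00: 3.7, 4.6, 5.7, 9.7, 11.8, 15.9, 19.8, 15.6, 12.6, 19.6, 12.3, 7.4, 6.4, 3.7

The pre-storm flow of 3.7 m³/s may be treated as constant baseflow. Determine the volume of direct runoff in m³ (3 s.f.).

V ≈ 3.49 × 10^5 m³

Direct-runoff ordinates (Q − Q_b): 0.0, 0.9, 2.0, 6.0, 8.1, 12.2, 16.1, 11.9, 8.9, 15.9, 8.6, 3.7, 2.7, 0.0 m³/s.
ΣQ_DR = 97.00 m³/s.
With Δt = 1 h = 3600 s, V = ΣQ_DR · Δt = 97.00 × 3600 = 3.49 × 10^5 m³.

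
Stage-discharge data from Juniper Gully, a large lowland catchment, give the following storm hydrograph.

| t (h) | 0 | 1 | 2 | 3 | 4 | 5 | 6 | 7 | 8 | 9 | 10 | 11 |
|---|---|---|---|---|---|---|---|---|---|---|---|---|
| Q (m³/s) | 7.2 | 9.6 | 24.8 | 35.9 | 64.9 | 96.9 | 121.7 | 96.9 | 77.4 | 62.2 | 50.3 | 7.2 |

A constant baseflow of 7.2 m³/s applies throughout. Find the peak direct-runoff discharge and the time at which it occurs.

Q_p = 114.5 m³/s at t = 6 h

Subtracting baseflow gives direct-runoff ordinates: 0.0, 2.4, 17.6, 28.7, 57.7, 89.7, 114.5, 89.7, 70.2, 55.0, 43.1, 0.0 m³/s.
The maximum is 114.5 m³/s, occurring at the reading for t = 6 h.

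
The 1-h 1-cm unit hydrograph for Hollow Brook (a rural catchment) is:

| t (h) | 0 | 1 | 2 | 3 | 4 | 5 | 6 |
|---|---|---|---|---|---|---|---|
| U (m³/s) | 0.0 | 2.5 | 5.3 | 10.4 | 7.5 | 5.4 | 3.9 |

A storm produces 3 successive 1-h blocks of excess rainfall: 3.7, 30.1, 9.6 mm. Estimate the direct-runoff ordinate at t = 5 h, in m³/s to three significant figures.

Q ≈ 34.6 m³/s

By discrete convolution, Q_j = Σ (P_i / 10 mm) · U_{j−i}.
At t = 5 h (j=5): Q = (3.7/10)·5.4 + (30.1/10)·7.5 + (9.6/10)·10.4 = 34.6 m³/s.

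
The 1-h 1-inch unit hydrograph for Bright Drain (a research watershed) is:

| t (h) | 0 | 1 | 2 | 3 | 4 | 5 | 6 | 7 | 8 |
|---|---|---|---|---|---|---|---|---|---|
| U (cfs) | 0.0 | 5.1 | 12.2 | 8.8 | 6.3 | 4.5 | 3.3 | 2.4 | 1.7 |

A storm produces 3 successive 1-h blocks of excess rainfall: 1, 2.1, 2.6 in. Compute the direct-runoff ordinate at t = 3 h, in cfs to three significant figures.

By discrete convolution, Q_j = Σ (P_i / 1 in) · U_{j−i}.
At t = 3 h (j=3): Q = (1/1)·8.8 + (2.1/1)·12.2 + (2.6/1)·5.1 = 47.7 cfs.

Q ≈ 47.7 cfs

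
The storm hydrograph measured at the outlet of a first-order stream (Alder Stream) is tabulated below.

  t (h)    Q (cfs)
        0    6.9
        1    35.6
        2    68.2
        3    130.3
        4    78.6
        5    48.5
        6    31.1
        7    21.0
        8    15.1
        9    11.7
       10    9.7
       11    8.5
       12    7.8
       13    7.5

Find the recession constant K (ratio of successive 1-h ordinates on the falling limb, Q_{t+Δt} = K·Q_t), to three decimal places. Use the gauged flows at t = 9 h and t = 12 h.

Using the recession-limb readings at t = 9 h and t = 12 h: Q falls from 11.7 to 7.8 cfs over 3 intervals.
K = (Q₂/Q₁)^(1/3) = (7.8/11.7)^(1/3) = 0.874.

K ≈ 0.874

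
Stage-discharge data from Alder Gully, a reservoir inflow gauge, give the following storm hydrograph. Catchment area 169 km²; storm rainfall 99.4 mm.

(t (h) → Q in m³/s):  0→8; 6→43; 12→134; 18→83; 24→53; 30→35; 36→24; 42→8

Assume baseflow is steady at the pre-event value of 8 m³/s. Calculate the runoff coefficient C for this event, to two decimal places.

ΣQ_DR = 324.0 m³/s; V = ΣQ_DR·Δt = 6.998 × 10^6 m³.
Runoff depth d = V / A = 41.41 mm.
C = d / P = 41.41 / 99.4 = 0.42.

C ≈ 0.42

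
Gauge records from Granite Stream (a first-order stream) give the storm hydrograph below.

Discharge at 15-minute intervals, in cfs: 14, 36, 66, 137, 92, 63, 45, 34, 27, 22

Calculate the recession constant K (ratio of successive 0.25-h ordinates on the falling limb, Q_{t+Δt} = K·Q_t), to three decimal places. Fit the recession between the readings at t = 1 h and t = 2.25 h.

Using the recession-limb readings at t = 1 h and t = 2.25 h: Q falls from 92 to 22 cfs over 5 intervals.
K = (Q₂/Q₁)^(1/5) = (22/92)^(1/5) = 0.751.

K ≈ 0.751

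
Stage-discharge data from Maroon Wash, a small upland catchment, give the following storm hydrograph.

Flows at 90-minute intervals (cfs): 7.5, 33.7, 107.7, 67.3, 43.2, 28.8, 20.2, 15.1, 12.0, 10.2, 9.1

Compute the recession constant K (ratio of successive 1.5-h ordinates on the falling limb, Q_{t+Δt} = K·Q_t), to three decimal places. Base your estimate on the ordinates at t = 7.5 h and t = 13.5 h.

Using the recession-limb readings at t = 7.5 h and t = 13.5 h: Q falls from 28.8 to 10.2 cfs over 4 intervals.
K = (Q₂/Q₁)^(1/4) = (10.2/28.8)^(1/4) = 0.771.

K ≈ 0.771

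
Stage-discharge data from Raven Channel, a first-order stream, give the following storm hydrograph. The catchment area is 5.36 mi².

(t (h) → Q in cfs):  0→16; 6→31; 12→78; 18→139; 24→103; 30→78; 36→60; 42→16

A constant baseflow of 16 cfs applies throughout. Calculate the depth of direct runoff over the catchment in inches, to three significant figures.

Direct runoff: 0.0, 15.0, 62.0, 123.0, 87.0, 62.0, 44.0, 0.0 cfs; ΣQ_DR = 393.0 cfs.
V = ΣQ_DR · Δt = 393.0 × 21600 s = 8.489 × 10^6 ft³.
Over A = 5.36 mi², depth = V / A = 0.682 in.

d ≈ 0.682 in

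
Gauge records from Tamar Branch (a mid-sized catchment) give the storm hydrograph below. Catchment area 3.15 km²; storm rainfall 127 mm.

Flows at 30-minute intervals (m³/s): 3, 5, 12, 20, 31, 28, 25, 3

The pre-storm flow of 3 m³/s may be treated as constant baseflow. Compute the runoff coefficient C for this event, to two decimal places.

C ≈ 0.46

ΣQ_DR = 103.0 m³/s; V = ΣQ_DR·Δt = 1.854 × 10^5 m³.
Runoff depth d = V / A = 58.86 mm.
C = d / P = 58.86 / 127 = 0.46.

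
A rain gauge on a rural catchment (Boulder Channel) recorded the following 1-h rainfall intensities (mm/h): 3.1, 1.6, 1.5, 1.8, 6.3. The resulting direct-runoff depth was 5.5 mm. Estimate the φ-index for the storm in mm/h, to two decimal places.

Only the 2 blocks with intensity above φ contribute runoff: 3.1, 6.3 mm/h.
Σ(I−φ)·Δt = d  ⇒  (3.1+6.3 − 2φ)·1 = 5.5
φ = (9.400 − 5.5/1) / 2 = 1.95 mm/h.

φ ≈ 1.95 mm/h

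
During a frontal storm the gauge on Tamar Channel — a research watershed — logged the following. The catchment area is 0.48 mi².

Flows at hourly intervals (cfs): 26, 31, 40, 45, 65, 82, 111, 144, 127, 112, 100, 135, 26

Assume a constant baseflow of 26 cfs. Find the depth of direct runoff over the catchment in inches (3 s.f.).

Direct runoff: 0.0, 5.0, 14.0, 19.0, 39.0, 56.0, 85.0, 118.0, 101.0, 86.0, 74.0, 109.0, 0.0 cfs; ΣQ_DR = 706.0 cfs.
V = ΣQ_DR · Δt = 706.0 × 3600 s = 2.542 × 10^6 ft³.
Over A = 0.48 mi², depth = V / A = 2.28 in.

d ≈ 2.28 in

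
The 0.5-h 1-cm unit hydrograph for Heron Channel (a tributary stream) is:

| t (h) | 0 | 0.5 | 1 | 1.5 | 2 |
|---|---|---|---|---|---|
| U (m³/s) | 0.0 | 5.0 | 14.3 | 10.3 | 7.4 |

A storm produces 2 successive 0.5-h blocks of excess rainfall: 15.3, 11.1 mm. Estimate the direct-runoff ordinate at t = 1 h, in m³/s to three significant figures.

Q ≈ 27.4 m³/s

By discrete convolution, Q_j = Σ (P_i / 10 mm) · U_{j−i}.
At t = 1 h (j=2): Q = (15.3/10)·14.3 + (11.1/10)·5.0 = 27.4 m³/s.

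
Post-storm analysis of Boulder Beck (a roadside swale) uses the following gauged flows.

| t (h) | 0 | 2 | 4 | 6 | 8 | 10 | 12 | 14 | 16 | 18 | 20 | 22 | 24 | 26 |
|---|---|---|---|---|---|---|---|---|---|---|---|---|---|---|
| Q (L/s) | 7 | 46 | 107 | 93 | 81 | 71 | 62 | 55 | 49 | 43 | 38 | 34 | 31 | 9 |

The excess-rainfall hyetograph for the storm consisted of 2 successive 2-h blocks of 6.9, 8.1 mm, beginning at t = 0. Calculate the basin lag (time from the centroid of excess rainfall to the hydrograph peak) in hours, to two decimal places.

t_L ≈ 1.92 h

Centroid of excess rainfall: t_c = Σ P_i·t̄_i / ΣP_i = 2.0800 h (block centres at 1, 3 h).
Hydrograph peak occurs at t = 4 h, so basin lag t_L = 4 − 2.0800 = 1.92 h.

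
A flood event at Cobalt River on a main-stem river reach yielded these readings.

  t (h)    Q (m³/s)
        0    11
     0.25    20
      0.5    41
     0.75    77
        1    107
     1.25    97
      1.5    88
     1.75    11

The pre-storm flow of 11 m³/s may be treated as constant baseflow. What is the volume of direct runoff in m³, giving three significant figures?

Direct-runoff ordinates (Q − Q_b): 0.0, 9.0, 30.0, 66.0, 96.0, 86.0, 77.0, 0.0 m³/s.
ΣQ_DR = 364.0 m³/s.
With Δt = 0.25 h = 900 s, V = ΣQ_DR · Δt = 364.0 × 900 = 3.28 × 10^5 m³.

V ≈ 3.28 × 10^5 m³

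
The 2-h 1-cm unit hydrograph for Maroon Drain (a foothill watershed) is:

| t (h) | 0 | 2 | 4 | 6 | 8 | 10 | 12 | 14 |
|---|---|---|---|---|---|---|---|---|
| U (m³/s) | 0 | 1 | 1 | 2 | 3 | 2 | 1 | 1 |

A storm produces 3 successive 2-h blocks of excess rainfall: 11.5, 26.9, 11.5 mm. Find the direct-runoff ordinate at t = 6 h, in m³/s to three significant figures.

Q ≈ 6.14 m³/s

By discrete convolution, Q_j = Σ (P_i / 10 mm) · U_{j−i}.
At t = 6 h (j=3): Q = (11.5/10)·2 + (26.9/10)·1 + (11.5/10)·1 = 6.14 m³/s.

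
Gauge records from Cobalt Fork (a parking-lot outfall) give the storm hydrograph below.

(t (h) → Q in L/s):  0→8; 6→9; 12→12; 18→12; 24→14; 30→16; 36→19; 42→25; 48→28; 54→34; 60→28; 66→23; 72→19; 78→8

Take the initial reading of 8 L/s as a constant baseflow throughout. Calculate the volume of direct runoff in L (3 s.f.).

V ≈ 3.09 × 10^6 L

Direct-runoff ordinates (Q − Q_b): 0.0, 1.0, 4.0, 4.0, 6.0, 8.0, 11.0, 17.0, 20.0, 26.0, 20.0, 15.0, 11.0, 0.0 L/s.
ΣQ_DR = 143.0 L/s.
With Δt = 6 h = 21600 s, V = ΣQ_DR · Δt = 143.0 × 21600 = 3.09 × 10^6 L.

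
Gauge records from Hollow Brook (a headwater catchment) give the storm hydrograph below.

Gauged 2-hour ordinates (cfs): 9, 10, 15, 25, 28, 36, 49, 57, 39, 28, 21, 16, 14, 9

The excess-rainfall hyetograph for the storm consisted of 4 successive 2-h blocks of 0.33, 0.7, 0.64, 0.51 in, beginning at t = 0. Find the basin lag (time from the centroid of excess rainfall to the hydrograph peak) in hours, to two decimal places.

t_L ≈ 9.78 h

Centroid of excess rainfall: t_c = Σ P_i·t̄_i / ΣP_i = 4.2202 h (block centres at 1, 3, 5, 7 h).
Hydrograph peak occurs at t = 14 h, so basin lag t_L = 14 − 4.2202 = 9.78 h.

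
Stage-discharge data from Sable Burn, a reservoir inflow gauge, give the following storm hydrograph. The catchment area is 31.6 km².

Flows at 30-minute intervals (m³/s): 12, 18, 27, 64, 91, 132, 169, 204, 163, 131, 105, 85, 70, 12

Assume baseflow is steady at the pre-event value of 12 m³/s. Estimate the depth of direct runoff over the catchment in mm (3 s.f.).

d ≈ 63.5 mm

Direct runoff: 0.0, 6.0, 15.0, 52.0, 79.0, 120.0, 157.0, 192.0, 151.0, 119.0, 93.0, 73.0, 58.0, 0.0 m³/s; ΣQ_DR = 1115 m³/s.
V = ΣQ_DR · Δt = 1115 × 1800 s = 2.007 × 10^6 m³.
Over A = 31.6 km², depth = V / A = 63.5 mm.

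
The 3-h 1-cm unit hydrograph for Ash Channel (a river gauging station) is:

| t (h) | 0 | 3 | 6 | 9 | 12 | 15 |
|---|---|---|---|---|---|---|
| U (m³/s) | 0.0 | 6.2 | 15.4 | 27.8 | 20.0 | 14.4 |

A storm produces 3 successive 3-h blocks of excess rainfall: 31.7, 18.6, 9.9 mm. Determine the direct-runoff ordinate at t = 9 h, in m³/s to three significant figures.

By discrete convolution, Q_j = Σ (P_i / 10 mm) · U_{j−i}.
At t = 9 h (j=3): Q = (31.7/10)·27.8 + (18.6/10)·15.4 + (9.9/10)·6.2 = 123 m³/s.

Q ≈ 123 m³/s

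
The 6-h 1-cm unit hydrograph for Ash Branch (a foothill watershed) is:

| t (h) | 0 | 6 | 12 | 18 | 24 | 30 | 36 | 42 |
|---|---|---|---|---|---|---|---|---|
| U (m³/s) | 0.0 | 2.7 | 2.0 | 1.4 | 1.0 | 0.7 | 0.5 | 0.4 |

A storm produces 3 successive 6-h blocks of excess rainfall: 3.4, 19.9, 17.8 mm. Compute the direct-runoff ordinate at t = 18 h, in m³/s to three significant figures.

Q ≈ 9.26 m³/s

By discrete convolution, Q_j = Σ (P_i / 10 mm) · U_{j−i}.
At t = 18 h (j=3): Q = (3.4/10)·1.4 + (19.9/10)·2.0 + (17.8/10)·2.7 = 9.26 m³/s.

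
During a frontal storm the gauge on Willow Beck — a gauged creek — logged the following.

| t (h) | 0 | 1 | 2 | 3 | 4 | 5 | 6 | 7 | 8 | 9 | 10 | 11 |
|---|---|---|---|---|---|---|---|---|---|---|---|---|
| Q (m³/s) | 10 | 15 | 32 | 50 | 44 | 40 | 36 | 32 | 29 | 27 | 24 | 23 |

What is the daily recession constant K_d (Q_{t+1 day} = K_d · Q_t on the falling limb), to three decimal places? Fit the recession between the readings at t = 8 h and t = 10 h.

Between t = 8 h and t = 10 h the flow falls from 29 to 24 m³/s over 2×1 h = 2 h.
Per-interval ratio K = (24/29)^(1/2) = 0.9097; K_d = K^(24/1) = 0.103.

K_d ≈ 0.103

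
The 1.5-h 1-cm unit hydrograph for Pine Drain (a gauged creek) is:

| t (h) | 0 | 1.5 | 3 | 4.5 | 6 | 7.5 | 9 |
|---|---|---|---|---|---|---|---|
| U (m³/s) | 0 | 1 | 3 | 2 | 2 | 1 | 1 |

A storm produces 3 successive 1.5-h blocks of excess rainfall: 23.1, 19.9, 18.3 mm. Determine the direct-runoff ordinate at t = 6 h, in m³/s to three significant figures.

Q ≈ 14.1 m³/s

By discrete convolution, Q_j = Σ (P_i / 10 mm) · U_{j−i}.
At t = 6 h (j=4): Q = (23.1/10)·2 + (19.9/10)·2 + (18.3/10)·3 = 14.1 m³/s.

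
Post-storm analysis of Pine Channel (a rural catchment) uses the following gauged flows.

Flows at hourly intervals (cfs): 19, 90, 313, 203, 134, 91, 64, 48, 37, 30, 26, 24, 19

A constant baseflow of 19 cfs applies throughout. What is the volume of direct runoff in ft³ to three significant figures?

Direct-runoff ordinates (Q − Q_b): 0.0, 71.0, 294.0, 184.0, 115.0, 72.0, 45.0, 29.0, 18.0, 11.0, 7.0, 5.0, 0.0 cfs.
ΣQ_DR = 851.0 cfs.
With Δt = 1 h = 3600 s, V = ΣQ_DR · Δt = 851.0 × 3600 = 3.06 × 10^6 ft³.

V ≈ 3.06 × 10^6 ft³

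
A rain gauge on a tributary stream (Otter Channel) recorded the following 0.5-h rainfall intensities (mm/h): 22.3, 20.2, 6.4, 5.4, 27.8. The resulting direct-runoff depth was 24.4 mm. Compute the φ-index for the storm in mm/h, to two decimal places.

Only the 3 blocks with intensity above φ contribute runoff: 22.3, 20.2, 27.8 mm/h.
Σ(I−φ)·Δt = d  ⇒  (22.3+20.2+27.8 − 3φ)·0.5 = 24.4
φ = (70.30 − 24.4/0.5) / 3 = 7.17 mm/h.

φ ≈ 7.17 mm/h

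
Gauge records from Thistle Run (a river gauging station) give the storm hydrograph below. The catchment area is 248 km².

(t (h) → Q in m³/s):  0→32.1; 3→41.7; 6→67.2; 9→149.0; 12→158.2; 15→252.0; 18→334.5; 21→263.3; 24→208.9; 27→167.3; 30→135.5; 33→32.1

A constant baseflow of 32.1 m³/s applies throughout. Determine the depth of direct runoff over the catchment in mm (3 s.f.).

Direct runoff: 0.0, 9.6, 35.1, 116.9, 126.1, 219.9, 302.4, 231.2, 176.8, 135.2, 103.4, 0.0 m³/s; ΣQ_DR = 1457 m³/s.
V = ΣQ_DR · Δt = 1457 × 10800 s = 1.573 × 10^7 m³.
Over A = 248 km², depth = V / A = 63.4 mm.

d ≈ 63.4 mm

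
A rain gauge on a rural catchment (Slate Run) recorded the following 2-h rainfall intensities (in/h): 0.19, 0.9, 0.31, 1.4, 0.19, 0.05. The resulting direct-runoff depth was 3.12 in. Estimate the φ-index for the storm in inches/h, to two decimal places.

Only the 2 blocks with intensity above φ contribute runoff: 0.9, 1.4 in/h.
Σ(I−φ)·Δt = d  ⇒  (0.9+1.4 − 2φ)·2 = 3.12
φ = (2.300 − 3.12/2) / 2 = 0.37 in/h.

φ ≈ 0.37 in/h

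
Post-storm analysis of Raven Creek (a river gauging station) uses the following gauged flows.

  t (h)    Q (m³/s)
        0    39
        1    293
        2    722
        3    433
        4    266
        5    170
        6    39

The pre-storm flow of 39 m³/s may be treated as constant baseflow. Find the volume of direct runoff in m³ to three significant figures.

V ≈ 6.08 × 10^6 m³

Direct-runoff ordinates (Q − Q_b): 0.0, 254.0, 683.0, 394.0, 227.0, 131.0, 0.0 m³/s.
ΣQ_DR = 1689 m³/s.
With Δt = 1 h = 3600 s, V = ΣQ_DR · Δt = 1689 × 3600 = 6.08 × 10^6 m³.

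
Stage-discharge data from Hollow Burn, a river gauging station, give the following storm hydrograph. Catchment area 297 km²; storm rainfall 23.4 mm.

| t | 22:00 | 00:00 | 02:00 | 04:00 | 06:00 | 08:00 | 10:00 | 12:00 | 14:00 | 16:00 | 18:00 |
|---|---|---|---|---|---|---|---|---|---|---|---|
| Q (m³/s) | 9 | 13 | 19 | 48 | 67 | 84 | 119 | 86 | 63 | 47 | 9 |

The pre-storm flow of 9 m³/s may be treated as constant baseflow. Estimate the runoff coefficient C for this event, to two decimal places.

C ≈ 0.48

ΣQ_DR = 465.0 m³/s; V = ΣQ_DR·Δt = 3.348 × 10^6 m³.
Runoff depth d = V / A = 11.27 mm.
C = d / P = 11.27 / 23.4 = 0.48.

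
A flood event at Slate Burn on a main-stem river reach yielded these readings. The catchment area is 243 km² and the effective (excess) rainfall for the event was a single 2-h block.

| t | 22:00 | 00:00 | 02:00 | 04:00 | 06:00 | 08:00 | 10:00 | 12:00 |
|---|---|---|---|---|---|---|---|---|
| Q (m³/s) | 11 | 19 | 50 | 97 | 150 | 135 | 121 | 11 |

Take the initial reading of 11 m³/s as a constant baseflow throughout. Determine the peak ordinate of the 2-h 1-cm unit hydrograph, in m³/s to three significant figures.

Direct runoff: 0.0, 8.0, 39.0, 86.0, 139.0, 124.0, 110.0, 0.0 m³/s; ΣQ_DR = 506.0 m³/s, peak = 139.0 m³/s.
Runoff depth d = ΣQ_DR·Δt / A = 506.0 × 7200 / (243 km²) = 14.99 mm.
The 1-cm UH is the DRH scaled by (10 mm)/d, so U_p = 139.0 × 10/14.99 = 92.7 m³/s.

U_p ≈ 92.7 m³/s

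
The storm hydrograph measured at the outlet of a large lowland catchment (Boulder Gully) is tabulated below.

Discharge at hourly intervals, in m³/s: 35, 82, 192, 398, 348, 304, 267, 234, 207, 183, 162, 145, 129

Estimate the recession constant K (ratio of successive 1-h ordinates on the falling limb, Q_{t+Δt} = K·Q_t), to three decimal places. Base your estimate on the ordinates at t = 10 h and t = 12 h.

K ≈ 0.892

Using the recession-limb readings at t = 10 h and t = 12 h: Q falls from 162 to 129 m³/s over 2 intervals.
K = (Q₂/Q₁)^(1/2) = (129/162)^(1/2) = 0.892.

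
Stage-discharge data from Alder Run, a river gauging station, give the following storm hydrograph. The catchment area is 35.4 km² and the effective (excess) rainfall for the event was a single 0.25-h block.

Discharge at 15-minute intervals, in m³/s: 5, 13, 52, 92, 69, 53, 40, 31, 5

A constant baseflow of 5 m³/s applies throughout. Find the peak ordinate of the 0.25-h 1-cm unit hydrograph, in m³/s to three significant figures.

U_p ≈ 109 m³/s

Direct runoff: 0.0, 8.0, 47.0, 87.0, 64.0, 48.0, 35.0, 26.0, 0.0 m³/s; ΣQ_DR = 315.0 m³/s, peak = 87.0 m³/s.
Runoff depth d = ΣQ_DR·Δt / A = 315.0 × 900 / (35.4 km²) = 8.008 mm.
The 1-cm UH is the DRH scaled by (10 mm)/d, so U_p = 87.0 × 10/8.008 = 109 m³/s.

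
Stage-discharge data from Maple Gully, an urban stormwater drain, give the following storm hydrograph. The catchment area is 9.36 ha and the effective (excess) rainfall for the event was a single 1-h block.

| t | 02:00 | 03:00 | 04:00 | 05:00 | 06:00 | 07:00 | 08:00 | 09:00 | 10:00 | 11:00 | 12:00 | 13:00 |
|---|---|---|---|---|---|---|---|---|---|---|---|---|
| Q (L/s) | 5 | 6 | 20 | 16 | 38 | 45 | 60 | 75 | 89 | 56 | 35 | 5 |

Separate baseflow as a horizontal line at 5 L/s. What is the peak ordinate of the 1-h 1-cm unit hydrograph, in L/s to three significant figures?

U_p ≈ 56.0 L/s

Direct runoff: 0.0, 1.0, 15.0, 11.0, 33.0, 40.0, 55.0, 70.0, 84.0, 51.0, 30.0, 0.0 L/s; ΣQ_DR = 390.0 L/s, peak = 84.0 L/s.
Runoff depth d = ΣQ_DR·Δt / A = 390.0 × 3600 / (9.36 ha) = 15.00 mm.
The 1-cm UH is the DRH scaled by (10 mm)/d, so U_p = 84.0 × 10/15.00 = 56.0 L/s.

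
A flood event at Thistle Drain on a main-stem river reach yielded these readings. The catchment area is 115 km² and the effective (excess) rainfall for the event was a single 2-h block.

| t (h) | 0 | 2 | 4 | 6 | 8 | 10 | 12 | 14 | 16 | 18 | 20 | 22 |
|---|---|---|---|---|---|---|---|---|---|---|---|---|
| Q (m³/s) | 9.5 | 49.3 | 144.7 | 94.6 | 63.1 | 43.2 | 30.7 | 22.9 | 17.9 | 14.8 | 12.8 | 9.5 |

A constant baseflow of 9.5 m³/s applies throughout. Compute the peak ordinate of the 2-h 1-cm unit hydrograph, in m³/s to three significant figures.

Direct runoff: 0.0, 39.8, 135.2, 85.1, 53.6, 33.7, 21.2, 13.4, 8.4, 5.3, 3.3, 0.0 m³/s; ΣQ_DR = 399.0 m³/s, peak = 135.2 m³/s.
Runoff depth d = ΣQ_DR·Δt / A = 399.0 × 7200 / (115 km²) = 24.98 mm.
The 1-cm UH is the DRH scaled by (10 mm)/d, so U_p = 135.2 × 10/24.98 = 54.1 m³/s.

U_p ≈ 54.1 m³/s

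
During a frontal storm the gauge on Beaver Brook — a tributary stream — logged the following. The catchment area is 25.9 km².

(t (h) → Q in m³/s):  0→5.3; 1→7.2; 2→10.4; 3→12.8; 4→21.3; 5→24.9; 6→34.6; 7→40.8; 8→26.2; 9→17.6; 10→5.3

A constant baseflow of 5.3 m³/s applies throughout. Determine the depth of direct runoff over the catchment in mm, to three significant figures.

Direct runoff: 0.0, 1.9, 5.1, 7.5, 16.0, 19.6, 29.3, 35.5, 20.9, 12.3, 0.0 m³/s; ΣQ_DR = 148.1 m³/s.
V = ΣQ_DR · Δt = 148.1 × 3600 s = 5.332 × 10^5 m³.
Over A = 25.9 km², depth = V / A = 20.6 mm.

d ≈ 20.6 mm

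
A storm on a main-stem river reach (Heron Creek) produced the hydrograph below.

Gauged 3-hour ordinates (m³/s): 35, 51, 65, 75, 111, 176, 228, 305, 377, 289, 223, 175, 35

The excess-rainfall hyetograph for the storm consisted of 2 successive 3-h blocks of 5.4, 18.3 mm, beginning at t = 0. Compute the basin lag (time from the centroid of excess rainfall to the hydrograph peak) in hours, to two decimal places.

t_L ≈ 20.18 h

Centroid of excess rainfall: t_c = Σ P_i·t̄_i / ΣP_i = 3.8165 h (block centres at 1.5, 4.5 h).
Hydrograph peak occurs at t = 24 h, so basin lag t_L = 24 − 3.8165 = 20.18 h.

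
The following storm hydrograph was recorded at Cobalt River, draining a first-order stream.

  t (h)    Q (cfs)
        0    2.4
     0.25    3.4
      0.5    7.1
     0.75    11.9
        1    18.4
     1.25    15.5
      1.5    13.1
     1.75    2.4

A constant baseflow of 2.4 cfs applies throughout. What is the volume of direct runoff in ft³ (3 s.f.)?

Direct-runoff ordinates (Q − Q_b): 0.0, 1.0, 4.7, 9.5, 16.0, 13.1, 10.7, 0.0 cfs.
ΣQ_DR = 55.00 cfs.
With Δt = 0.25 h = 900 s, V = ΣQ_DR · Δt = 55.00 × 900 = 49500 ft³.

V ≈ 49500 ft³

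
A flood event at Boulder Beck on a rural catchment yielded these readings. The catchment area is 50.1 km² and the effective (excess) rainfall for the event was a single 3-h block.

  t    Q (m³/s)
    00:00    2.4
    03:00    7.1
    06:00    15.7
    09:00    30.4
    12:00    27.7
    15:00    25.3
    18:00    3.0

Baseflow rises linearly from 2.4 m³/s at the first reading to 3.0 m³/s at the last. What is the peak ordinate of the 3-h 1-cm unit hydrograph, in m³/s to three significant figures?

U_p ≈ 13.9 m³/s

Direct runoff: 0.00, 4.60, 13.10, 27.70, 24.90, 22.40, 0.00 m³/s; ΣQ_DR = 92.70 m³/s, peak = 27.70 m³/s.
Runoff depth d = ΣQ_DR·Δt / A = 92.70 × 10800 / (50.1 km²) = 19.98 mm.
The 1-cm UH is the DRH scaled by (10 mm)/d, so U_p = 27.70 × 10/19.98 = 13.9 m³/s.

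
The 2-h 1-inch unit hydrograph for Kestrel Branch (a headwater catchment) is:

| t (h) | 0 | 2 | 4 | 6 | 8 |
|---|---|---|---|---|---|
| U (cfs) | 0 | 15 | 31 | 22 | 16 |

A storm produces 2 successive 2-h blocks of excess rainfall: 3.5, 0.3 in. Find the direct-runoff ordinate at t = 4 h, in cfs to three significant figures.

Q ≈ 113 cfs

By discrete convolution, Q_j = Σ (P_i / 1 in) · U_{j−i}.
At t = 4 h (j=2): Q = (3.5/1)·31 + (0.3/1)·15 = 113 cfs.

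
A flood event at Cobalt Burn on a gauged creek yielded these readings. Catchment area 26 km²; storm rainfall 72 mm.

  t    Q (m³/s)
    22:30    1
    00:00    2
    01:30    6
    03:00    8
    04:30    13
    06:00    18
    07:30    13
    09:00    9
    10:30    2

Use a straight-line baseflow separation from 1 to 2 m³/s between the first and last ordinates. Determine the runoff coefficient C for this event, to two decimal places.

C ≈ 0.17

ΣQ_DR = 58.50 m³/s; V = ΣQ_DR·Δt = 3.159 × 10^5 m³.
Runoff depth d = V / A = 12.15 mm.
C = d / P = 12.15 / 72 = 0.17.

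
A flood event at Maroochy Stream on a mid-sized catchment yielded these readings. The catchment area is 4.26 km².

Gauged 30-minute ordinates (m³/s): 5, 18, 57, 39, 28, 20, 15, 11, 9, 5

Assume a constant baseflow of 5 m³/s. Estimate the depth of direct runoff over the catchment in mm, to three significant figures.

d ≈ 66.3 mm

Direct runoff: 0.0, 13.0, 52.0, 34.0, 23.0, 15.0, 10.0, 6.0, 4.0, 0.0 m³/s; ΣQ_DR = 157.0 m³/s.
V = ΣQ_DR · Δt = 157.0 × 1800 s = 2.826 × 10^5 m³.
Over A = 4.26 km², depth = V / A = 66.3 mm.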